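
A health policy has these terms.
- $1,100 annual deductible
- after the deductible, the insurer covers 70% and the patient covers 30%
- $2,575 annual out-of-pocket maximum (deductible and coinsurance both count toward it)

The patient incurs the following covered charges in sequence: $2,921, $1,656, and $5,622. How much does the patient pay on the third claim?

Claim 1 ($2,921): $1,100 to deductible, leaving $1,821; coinsurance $1,821 × 30% = $546.30. Cost to patient: $1,646.30. OOP to date $1,646.30.
Claim 2 ($1,656): 30% coinsurance on $1,656 = $496.80. Cost to patient: $496.80. OOP to date $2,143.10.
Claim 3 ($5,622): 30% coinsurance on $5,622 = $1,686.60. Adding that to $2,143.10 gives $3,829.70, past the $2,575 cap; patient pays only $2,575 − $2,143.10 = $431.90.

$431.90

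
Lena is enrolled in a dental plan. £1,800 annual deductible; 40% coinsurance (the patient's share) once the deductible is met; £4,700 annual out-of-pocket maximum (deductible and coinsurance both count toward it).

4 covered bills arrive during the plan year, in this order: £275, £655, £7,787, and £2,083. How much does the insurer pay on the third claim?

Bill 1, £275: fully absorbed by the deductible. Patient pays £275; OOP now £275. Insurer: £275 − £275 = £0.
Bill 2, £655: all of it applies to the deductible. Cost to patient: £655. OOP to date £930. Insurer: £655 − £655 = £0.
Bill 3, £7,787: £870 finishes the deductible; £6,917 goes to coinsurance; coinsurance £6,917 × 40% = £2,766.80. Patient owes £3,636.80 (running OOP £4,566.80). Plan pays £7,787 − £3,636.80 = £4,150.20.

£4,150.20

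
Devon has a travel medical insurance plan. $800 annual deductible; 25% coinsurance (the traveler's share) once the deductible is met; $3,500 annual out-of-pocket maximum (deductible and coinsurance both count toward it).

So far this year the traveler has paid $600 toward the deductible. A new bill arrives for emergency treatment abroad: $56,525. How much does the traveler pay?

$2,900

Remaining deductible: $800 − $600 = $200.
That leaves $56,525 − $200 = $56,325 for coinsurance.
25% of $56,325 = $14,081.25 falls to the traveler.
That puts the traveler's cost at $200 + $14,081.25 = $14,281.25 before any cap.
Year-to-date out-of-pocket would reach $600 + $14,281.25 = $14,881.25, above the $3,500 maximum, so the traveler pays only $3,500 − $600 = $2,900.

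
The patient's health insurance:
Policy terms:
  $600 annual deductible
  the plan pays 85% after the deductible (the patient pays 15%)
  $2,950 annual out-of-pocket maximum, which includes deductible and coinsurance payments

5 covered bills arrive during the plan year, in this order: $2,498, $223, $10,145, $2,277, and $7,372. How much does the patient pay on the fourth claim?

$341.55

Claim 1 ($2,498): $600 finishes the deductible; $1,898 goes to coinsurance; coinsurance $1,898 × 15% = $284.70. Cost to patient: $884.70. OOP to date $884.70.
Claim 2 ($223): deductible met; 15% of $223 = $33.45. Patient pays $33.45; OOP now $918.15.
Claim 3 ($10,145): deductible met; 15% of $10,145 = $1,521.75. Cost to patient: $1,521.75. OOP to date $2,439.90.
Claim 4 ($2,277): 15% coinsurance on $2,277 = $341.55. Patient pays $341.55; OOP now $2,781.45.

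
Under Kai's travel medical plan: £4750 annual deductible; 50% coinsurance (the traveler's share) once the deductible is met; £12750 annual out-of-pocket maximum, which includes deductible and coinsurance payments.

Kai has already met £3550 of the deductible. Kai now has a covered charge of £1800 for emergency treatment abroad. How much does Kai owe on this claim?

Deductible still to meet: £4750 − £3550 = £1200.
The remaining £600 (= £1800 − £1200) moves to coinsurance.
Coinsurance: £600 × 50% = £300.
That puts the traveler's cost at £1200 + £300 = £1500 before any cap.
Cumulative spending £3550 + £1500 = £5050 stays under the £12750 maximum.

£1500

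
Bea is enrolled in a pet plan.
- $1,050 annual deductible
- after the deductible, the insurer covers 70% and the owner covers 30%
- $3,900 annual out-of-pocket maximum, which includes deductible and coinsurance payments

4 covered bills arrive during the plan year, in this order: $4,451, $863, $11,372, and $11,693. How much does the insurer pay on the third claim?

#1 ($4,451): deductible takes $1,050, $3,401 remains; owner's 30% is $1,020.30. Owner owes $2,070.30 (running OOP $2,070.30). Insurer: $4,451 − $2,070.30 = $2,380.70.
#2 ($863): deductible met; 30% of $863 = $258.90. Owner pays $258.90; OOP now $2,329.20. Insurer: $863 − $258.90 = $604.10.
#3 ($11,372): deductible met; 30% of $11,372 = $3,411.60. Adding that to $2,329.20 gives $5,740.80, past the $3,900 cap; owner pays only $3,900 − $2,329.20 = $1,570.80. Plan pays $11,372 − $1,570.80 = $9,801.20.

$9,801.20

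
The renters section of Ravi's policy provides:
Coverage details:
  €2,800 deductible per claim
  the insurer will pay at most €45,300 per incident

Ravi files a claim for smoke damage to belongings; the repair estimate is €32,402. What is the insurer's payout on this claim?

Subtract the deductible: €32,402 − €2,800 = €29,602.
€29,602 ≤ €45,300, so the limit doesn't bind; insurer pays €29,602.

€29,602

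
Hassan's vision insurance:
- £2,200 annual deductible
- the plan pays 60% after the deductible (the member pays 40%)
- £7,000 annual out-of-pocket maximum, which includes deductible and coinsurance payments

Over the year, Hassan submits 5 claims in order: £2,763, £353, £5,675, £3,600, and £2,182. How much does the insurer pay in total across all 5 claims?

£7,573

Claim 1 (£2,763): £2,200 finishes the deductible; £563 goes to coinsurance; coinsurance £563 × 40% = £225.20. Cost to member: £2,425.20. OOP to date £2,425.20. Plan pays £2,763 − £2,425.20 = £337.80.
Claim 2 (£353): deductible already satisfied, so member's share is 40% × £353 = £141.20. Cost to member: £141.20. OOP to date £2,566.40. Insurer: £353 − £141.20 = £211.80.
Claim 3 (£5,675): deductible already satisfied, so member's share is 40% × £5,675 = £2,270. Member pays £2,270; OOP now £4,836.40. Insurer: £5,675 − £2,270 = £3,405.
Claim 4 (£3,600): 40% coinsurance on £3,600 = £1,440. Member pays £1,440; OOP now £6,276.40. Plan pays £3,600 − £1,440 = £2,160.
Claim 5 (£2,182): deductible met; 40% of £2,182 = £872.80. Adding that to £6,276.40 gives £7,149.20, past the £7,000 cap; member pays only £7,000 − £6,276.40 = £723.60. Insurer: £2,182 − £723.60 = £1,458.40.
Insurer total: £337.80 + £211.80 + £3,405 + £2,160 + £1,458.40 = £7,573.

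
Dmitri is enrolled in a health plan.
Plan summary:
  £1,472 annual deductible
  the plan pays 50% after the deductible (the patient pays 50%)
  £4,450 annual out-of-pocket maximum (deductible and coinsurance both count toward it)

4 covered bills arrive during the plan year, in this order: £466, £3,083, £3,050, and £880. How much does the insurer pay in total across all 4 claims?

#1 (£466): all of it applies to the deductible. Patient owes £466 (running OOP £466). Insurer: £466 − £466 = £0.
#2 (£3,083): £1,006 finishes the deductible; £2,077 goes to coinsurance; coinsurance £2,077 × 50% = £1,038.50. Cost to patient: £2,044.50. OOP to date £2,510.50. Insurer: £3,083 − £2,044.50 = £1,038.50.
#3 (£3,050): deductible already satisfied, so patient's share is 50% × £3,050 = £1,525. Patient pays £1,525; OOP now £4,035.50. Insurer: £3,050 − £1,525 = £1,525.
#4 (£880): deductible already satisfied, so patient's share is 50% × £880 = £440. That would push OOP to £4,475.50, over the £4,450 cap, so patient pays £4,450 − £4,035.50 = £414.50. Insurer: £880 − £414.50 = £465.50.
Insurer total: £0 + £1,038.50 + £1,525 + £465.50 = £3,029.

£3,029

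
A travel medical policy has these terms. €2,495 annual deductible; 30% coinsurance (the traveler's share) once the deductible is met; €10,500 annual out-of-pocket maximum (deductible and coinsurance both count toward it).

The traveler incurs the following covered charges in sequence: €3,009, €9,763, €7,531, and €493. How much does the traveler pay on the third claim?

€2,259.30

Claim 1 (€3,009): €2,495 to deductible, leaving €514; traveler's 30% is €154.20. Traveler owes €2,649.20 (running OOP €2,649.20).
Claim 2 (€9,763): deductible already satisfied, so traveler's share is 30% × €9,763 = €2,928.90. Traveler pays €2,928.90; OOP now €5,578.10.
Claim 3 (€7,531): deductible already satisfied, so traveler's share is 30% × €7,531 = €2,259.30. Cost to traveler: €2,259.30. OOP to date €7,837.40.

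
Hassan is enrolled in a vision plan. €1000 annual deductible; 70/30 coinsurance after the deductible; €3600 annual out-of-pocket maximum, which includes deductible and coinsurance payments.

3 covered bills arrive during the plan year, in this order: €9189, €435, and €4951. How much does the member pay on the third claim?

#1 (€9189): €1000 finishes the deductible; €8189 goes to coinsurance; member's 30% is €2456.70. Cost to member: €3456.70. OOP to date €3456.70.
#2 (€435): deductible met; 30% of €435 = €130.50. Member owes €130.50 (running OOP €3587.20).
#3 (€4951): deductible met; 30% of €4951 = €1485.30. That would push OOP to €5072.50, over the €3600 cap, so member pays €3600 − €3587.20 = €12.80.

€12.80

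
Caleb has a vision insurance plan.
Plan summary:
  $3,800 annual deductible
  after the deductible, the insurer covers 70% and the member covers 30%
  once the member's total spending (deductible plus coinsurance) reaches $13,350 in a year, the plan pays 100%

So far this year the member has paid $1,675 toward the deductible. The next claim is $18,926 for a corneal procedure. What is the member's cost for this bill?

$7,165.30

Deductible still to meet: $3,800 − $1,675 = $2,125.
After the $2,125 deductible portion, $18,926 − $2,125 = $16,801 is subject to coinsurance.
Coinsurance: $16,801 × 30% = $5,040.30.
That puts the member's cost at $2,125 + $5,040.30 = $7,165.30 before any cap.
Year-to-date out-of-pocket becomes $1,675 + $7,165.30 = $8,840.30, still under the $13,350 maximum, so no cap applies.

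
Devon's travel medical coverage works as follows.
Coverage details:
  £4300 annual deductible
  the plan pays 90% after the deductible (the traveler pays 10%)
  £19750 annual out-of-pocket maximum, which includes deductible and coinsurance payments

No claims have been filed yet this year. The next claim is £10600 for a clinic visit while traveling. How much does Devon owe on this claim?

£4930

The full £4300 deductible is still open; £4300 of this bill applies to it.
After the £4300 deductible portion, £10600 − £4300 = £6300 is subject to coinsurance.
Traveler's 10% share of £6300 is £630.
Traveler responsibility before any cap: £4300 + £630 = £4930.
Cumulative spending £0 + £4930 = £4930 stays under the £19750 maximum.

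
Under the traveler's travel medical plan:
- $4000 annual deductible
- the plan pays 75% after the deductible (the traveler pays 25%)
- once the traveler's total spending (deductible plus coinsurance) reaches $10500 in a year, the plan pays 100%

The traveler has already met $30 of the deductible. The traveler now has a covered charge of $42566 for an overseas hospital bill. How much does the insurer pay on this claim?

$30 of the $4000 deductible is already met, leaving $3970.
That leaves $42566 − $3970 = $38596 for coinsurance.
25% of $38596 = $9649 falls to the traveler.
So the traveler owes $3970 + $9649 = $13619 before any cap.
That would bring total out-of-pocket to $13649, past the $10500 cap. The traveler is capped at $10500 − $30 = $10470 on this claim.
The plan picks up $42566 − $10470 = $32096.

$32096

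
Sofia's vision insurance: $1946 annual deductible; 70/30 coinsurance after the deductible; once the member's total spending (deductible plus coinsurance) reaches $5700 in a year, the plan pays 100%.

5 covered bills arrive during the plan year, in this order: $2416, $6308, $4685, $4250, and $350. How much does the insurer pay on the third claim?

$3279.50

Bill 1, $2416: $1946 finishes the deductible; $470 goes to coinsurance; 30% of $470 = $141. Member owes $2087 (running OOP $2087). Insurer: $2416 − $2087 = $329.
Bill 2, $6308: deductible already satisfied, so member's share is 30% × $6308 = $1892.40. Cost to member: $1892.40. OOP to date $3979.40. Insurer: $6308 − $1892.40 = $4415.60.
Bill 3, $4685: deductible met; 30% of $4685 = $1405.50. Cost to member: $1405.50. OOP to date $5384.90. Insurer: $4685 − $1405.50 = $3279.50.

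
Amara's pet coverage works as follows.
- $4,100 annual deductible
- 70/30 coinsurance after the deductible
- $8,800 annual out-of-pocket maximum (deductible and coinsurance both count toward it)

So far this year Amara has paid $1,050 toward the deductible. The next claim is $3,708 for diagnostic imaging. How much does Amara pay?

Remaining deductible: $4,100 − $1,050 = $3,050.
After the $3,050 deductible portion, $3,708 − $3,050 = $658 is subject to coinsurance.
30% of $658 = $197.40 falls to the owner.
Owner responsibility before any cap: $3,050 + $197.40 = $3,247.40.
Cumulative spending $1,050 + $3,247.40 = $4,297.40 stays under the $8,800 maximum.

$3,247.40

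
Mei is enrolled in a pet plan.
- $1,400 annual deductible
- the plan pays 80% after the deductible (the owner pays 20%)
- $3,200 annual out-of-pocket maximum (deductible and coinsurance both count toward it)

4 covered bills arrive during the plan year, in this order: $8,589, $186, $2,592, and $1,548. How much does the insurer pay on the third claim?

Claim 1 — $8,589: deductible takes $1,400, $7,189 remains; coinsurance $7,189 × 20% = $1,437.80. Cost to owner: $2,837.80. OOP to date $2,837.80. Plan pays $8,589 − $2,837.80 = $5,751.20.
Claim 2 — $186: 20% coinsurance on $186 = $37.20. Owner pays $37.20; OOP now $2,875. Plan pays $186 − $37.20 = $148.80.
Claim 3 — $2,592: deductible met; 20% of $2,592 = $518.40. Adding that to $2,875 gives $3,393.40, past the $3,200 cap; owner pays only $3,200 − $2,875 = $325. Plan pays $2,592 − $325 = $2,267.

$2,267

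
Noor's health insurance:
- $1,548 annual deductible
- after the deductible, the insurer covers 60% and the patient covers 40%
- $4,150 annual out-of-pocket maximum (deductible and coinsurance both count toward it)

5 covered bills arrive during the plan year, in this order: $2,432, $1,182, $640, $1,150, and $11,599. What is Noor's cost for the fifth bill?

Claim 1 — $2,432: deductible takes $1,548, $884 remains; coinsurance $884 × 40% = $353.60. Cost to patient: $1,901.60. OOP to date $1,901.60.
Claim 2 — $1,182: deductible already satisfied, so patient's share is 40% × $1,182 = $472.80. Patient pays $472.80; OOP now $2,374.40.
Claim 3 — $640: 40% coinsurance on $640 = $256. Patient owes $256 (running OOP $2,630.40).
Claim 4 — $1,150: deductible already satisfied, so patient's share is 40% × $1,150 = $460. Patient owes $460 (running OOP $3,090.40).
Claim 5 — $11,599: 40% coinsurance on $11,599 = $4,639.60. OOP would hit $7,730 > $4,150, so the cap limits the patient to $4,150 − $3,090.40 = $1,059.60.

$1,059.60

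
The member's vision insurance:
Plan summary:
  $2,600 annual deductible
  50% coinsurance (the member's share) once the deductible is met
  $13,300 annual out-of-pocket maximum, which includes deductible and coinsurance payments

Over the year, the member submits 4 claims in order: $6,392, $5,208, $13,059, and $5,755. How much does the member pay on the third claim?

$6,200

Claim 1 ($6,392): $2,600 to deductible, leaving $3,792; 50% of $3,792 = $1,896. Member pays $4,496; OOP now $4,496.
Claim 2 ($5,208): deductible met; 50% of $5,208 = $2,604. Cost to member: $2,604. OOP to date $7,100.
Claim 3 ($13,059): deductible already satisfied, so member's share is 50% × $13,059 = $6,529.50. That would push OOP to $13,629.50, over the $13,300 cap, so member pays $13,300 − $7,100 = $6,200.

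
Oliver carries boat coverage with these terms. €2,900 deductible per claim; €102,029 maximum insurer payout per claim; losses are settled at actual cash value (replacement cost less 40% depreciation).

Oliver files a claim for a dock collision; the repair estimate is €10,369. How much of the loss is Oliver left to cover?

Depreciate 40%: the covered value is €10,369 × 0.6 = €6,221.40.
After the deductible, €6,221.40 − €2,900 = €3,321.40 remains.
That's under the €102,029 cap, so the insurer reimburses the full €3,321.40.
The owner bears the rest of the original loss: €10,369 − €3,321.40 = €7,047.60.

€7,047.60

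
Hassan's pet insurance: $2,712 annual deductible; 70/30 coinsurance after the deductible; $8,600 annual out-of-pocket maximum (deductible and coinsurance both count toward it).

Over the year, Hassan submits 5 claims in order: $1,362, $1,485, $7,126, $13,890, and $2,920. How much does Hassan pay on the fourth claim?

#1 ($1,362): fully absorbed by the deductible. Owner pays $1,362; OOP now $1,362.
#2 ($1,485): $1,350 to deductible, leaving $135; owner's 30% is $40.50. Owner owes $1,390.50 (running OOP $2,752.50).
#3 ($7,126): deductible met; 30% of $7,126 = $2,137.80. Owner pays $2,137.80; OOP now $4,890.30.
#4 ($13,890): deductible already satisfied, so owner's share is 30% × $13,890 = $4,167. OOP would hit $9,057.30 > $8,600, so the cap limits the owner to $8,600 − $4,890.30 = $3,709.70.

$3,709.70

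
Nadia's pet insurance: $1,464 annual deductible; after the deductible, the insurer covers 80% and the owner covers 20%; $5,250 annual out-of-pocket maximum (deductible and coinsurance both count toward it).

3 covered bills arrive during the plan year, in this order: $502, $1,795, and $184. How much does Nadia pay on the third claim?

$36.80

Claim 1 — $502: entire amount goes to the deductible. Cost to owner: $502. OOP to date $502.
Claim 2 — $1,795: $962 to deductible, leaving $833; owner's 20% is $166.60. Owner owes $1,128.60 (running OOP $1,630.60).
Claim 3 — $184: deductible already satisfied, so owner's share is 20% × $184 = $36.80. Cost to owner: $36.80. OOP to date $1,667.40.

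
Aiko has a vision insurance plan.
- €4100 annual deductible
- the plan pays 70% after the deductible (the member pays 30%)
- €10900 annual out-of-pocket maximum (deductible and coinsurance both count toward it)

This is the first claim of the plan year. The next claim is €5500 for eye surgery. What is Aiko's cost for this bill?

Nothing has been paid toward the €4100 deductible, so the first €4100 of this charge is applied there.
After the €4100 deductible portion, €5500 − €4100 = €1400 is subject to coinsurance.
Member's 30% share of €1400 is €420.
So the member owes €4100 + €420 = €4520 before any cap.
Cumulative spending €0 + €4520 = €4520 stays under the €10900 maximum.

€4520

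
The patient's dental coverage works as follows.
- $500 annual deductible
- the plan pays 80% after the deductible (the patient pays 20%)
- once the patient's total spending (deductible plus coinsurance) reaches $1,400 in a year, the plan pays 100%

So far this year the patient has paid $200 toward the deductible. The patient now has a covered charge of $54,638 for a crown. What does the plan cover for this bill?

Deductible still to meet: $500 − $200 = $300.
After the $300 deductible portion, $54,638 − $300 = $54,338 is subject to coinsurance.
Coinsurance: $54,338 × 20% = $10,867.60.
Patient responsibility before any cap: $300 + $10,867.60 = $11,167.60.
That would bring total out-of-pocket to $11,367.60, past the $1,400 cap. The patient is capped at $1,400 − $200 = $1,200 on this claim.
The insurer covers the remainder: $54,638 − $1,200 = $53,438.

$53,438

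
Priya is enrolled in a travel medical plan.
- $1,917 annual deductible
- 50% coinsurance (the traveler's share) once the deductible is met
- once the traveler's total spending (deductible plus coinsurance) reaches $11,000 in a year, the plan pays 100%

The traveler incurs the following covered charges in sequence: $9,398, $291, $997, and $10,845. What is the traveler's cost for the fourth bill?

Bill 1, $9,398: $1,917 to deductible, leaving $7,481; coinsurance $7,481 × 50% = $3,740.50. Traveler owes $5,657.50 (running OOP $5,657.50).
Bill 2, $291: deductible already satisfied, so traveler's share is 50% × $291 = $145.50. Traveler pays $145.50; OOP now $5,803.
Bill 3, $997: deductible met; 50% of $997 = $498.50. Traveler pays $498.50; OOP now $6,301.50.
Bill 4, $10,845: 50% coinsurance on $10,845 = $5,422.50. OOP would hit $11,724 > $11,000, so the cap limits the traveler to $11,000 − $6,301.50 = $4,698.50.

$4,698.50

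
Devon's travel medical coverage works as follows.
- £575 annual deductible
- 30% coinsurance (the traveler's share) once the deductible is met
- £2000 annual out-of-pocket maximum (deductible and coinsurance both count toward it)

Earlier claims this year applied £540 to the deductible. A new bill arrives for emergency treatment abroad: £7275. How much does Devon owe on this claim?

£1460

Deductible still to meet: £575 − £540 = £35.
The remaining £7240 (= £7275 − £35) moves to coinsurance.
30% of £7240 = £2172 falls to the traveler.
So the traveler owes £35 + £2172 = £2207 before any cap.
Adding £2207 to the £540 already spent would give £2747, which exceeds the £2000 cap; the traveler pays just £2000 − £540 = £1460.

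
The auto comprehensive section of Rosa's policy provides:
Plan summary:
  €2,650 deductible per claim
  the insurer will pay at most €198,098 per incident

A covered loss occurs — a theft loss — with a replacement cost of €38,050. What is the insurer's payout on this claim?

€35,400

After the deductible, €38,050 − €2,650 = €35,400 remains.
€35,400 is within the €198,098 limit, so the insurer pays €35,400.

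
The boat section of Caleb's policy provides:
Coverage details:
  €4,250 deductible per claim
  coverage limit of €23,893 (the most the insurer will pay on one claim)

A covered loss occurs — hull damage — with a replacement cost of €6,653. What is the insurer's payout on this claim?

€2,403

Less the €4,250 deductible: €6,653 − €4,250 = €2,403.
€2,403 is within the €23,893 limit, so the insurer pays €2,403.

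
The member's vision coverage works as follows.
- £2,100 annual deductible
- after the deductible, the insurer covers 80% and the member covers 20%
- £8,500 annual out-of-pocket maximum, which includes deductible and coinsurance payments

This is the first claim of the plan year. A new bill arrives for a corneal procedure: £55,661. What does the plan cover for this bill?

The full £2,100 deductible is still open; £2,100 of this bill applies to it.
That leaves £55,661 − £2,100 = £53,561 for coinsurance.
Coinsurance: £53,561 × 20% = £10,712.20.
Member responsibility before any cap: £2,100 + £10,712.20 = £12,812.20.
Adding £12,812.20 to the £0 already spent would give £12,812.20, which exceeds the £8,500 cap; the member pays just £8,500 − £0 = £8,500.
The plan picks up £55,661 − £8,500 = £47,161.

£47,161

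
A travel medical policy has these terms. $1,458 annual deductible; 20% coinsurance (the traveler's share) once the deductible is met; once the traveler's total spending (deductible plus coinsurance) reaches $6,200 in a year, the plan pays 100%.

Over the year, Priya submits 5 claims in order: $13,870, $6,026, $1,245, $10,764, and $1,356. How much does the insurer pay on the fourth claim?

Claim 1 ($13,870): $1,458 finishes the deductible; $12,412 goes to coinsurance; coinsurance $12,412 × 20% = $2,482.40. Cost to traveler: $3,940.40. OOP to date $3,940.40. Insurer: $13,870 − $3,940.40 = $9,929.60.
Claim 2 ($6,026): deductible met; 20% of $6,026 = $1,205.20. Cost to traveler: $1,205.20. OOP to date $5,145.60. Plan pays $6,026 − $1,205.20 = $4,820.80.
Claim 3 ($1,245): deductible met; 20% of $1,245 = $249. Traveler pays $249; OOP now $5,394.60. Insurer: $1,245 − $249 = $996.
Claim 4 ($10,764): deductible met; 20% of $10,764 = $2,152.80. OOP would hit $7,547.40 > $6,200, so the cap limits the traveler to $6,200 − $5,394.60 = $805.40. Insurer: $10,764 − $805.40 = $9,958.60.

$9,958.60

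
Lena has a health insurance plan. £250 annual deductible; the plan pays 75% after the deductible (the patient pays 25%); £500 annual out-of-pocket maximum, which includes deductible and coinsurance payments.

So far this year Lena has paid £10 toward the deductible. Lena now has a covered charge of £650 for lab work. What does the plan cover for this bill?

£307.50

Remaining deductible: £250 − £10 = £240.
That leaves £650 − £240 = £410 for coinsurance.
Coinsurance: £410 × 25% = £102.50.
Patient responsibility before any cap: £240 + £102.50 = £342.50.
Cumulative spending £10 + £342.50 = £352.50 stays under the £500 maximum.
The plan picks up £650 − £342.50 = £307.50.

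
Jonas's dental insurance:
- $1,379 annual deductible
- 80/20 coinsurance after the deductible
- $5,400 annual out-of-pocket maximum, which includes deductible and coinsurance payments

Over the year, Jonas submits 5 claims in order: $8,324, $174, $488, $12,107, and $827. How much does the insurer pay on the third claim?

$390.40

Claim 1 ($8,324): $1,379 finishes the deductible; $6,945 goes to coinsurance; patient's 20% is $1,389. Patient owes $2,768 (running OOP $2,768). Insurer: $8,324 − $2,768 = $5,556.
Claim 2 ($174): deductible met; 20% of $174 = $34.80. Patient pays $34.80; OOP now $2,802.80. Plan pays $174 − $34.80 = $139.20.
Claim 3 ($488): deductible already satisfied, so patient's share is 20% × $488 = $97.60. Patient owes $97.60 (running OOP $2,900.40). Plan pays $488 − $97.60 = $390.40.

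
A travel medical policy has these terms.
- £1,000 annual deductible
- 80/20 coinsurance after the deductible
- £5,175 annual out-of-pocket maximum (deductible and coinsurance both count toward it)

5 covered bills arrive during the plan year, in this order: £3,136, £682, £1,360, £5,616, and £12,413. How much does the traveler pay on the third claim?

Claim 1 (£3,136): £1,000 finishes the deductible; £2,136 goes to coinsurance; traveler's 20% is £427.20. Traveler pays £1,427.20; OOP now £1,427.20.
Claim 2 (£682): deductible already satisfied, so traveler's share is 20% × £682 = £136.40. Cost to traveler: £136.40. OOP to date £1,563.60.
Claim 3 (£1,360): 20% coinsurance on £1,360 = £272. Cost to traveler: £272. OOP to date £1,835.60.

£272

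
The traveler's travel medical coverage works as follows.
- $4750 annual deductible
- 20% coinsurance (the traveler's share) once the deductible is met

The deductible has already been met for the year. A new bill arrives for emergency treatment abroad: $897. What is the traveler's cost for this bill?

The deductible is already satisfied, so the full bill goes to coinsurance.
Traveler's 20% share of $897 is $179.40.

$179.40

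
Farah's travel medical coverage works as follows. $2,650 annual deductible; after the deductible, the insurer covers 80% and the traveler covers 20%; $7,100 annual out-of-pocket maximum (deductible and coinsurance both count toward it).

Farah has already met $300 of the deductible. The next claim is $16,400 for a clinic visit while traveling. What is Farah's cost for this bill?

Remaining deductible: $2,650 − $300 = $2,350.
That leaves $16,400 − $2,350 = $14,050 for coinsurance.
20% of $14,050 = $2,810 falls to the traveler.
That puts the traveler's cost at $2,350 + $2,810 = $5,160 before any cap.
Total out-of-pocket so far would be $300 + $5,160 = $5,460, below the $7,100 cap — no reduction.

$5,160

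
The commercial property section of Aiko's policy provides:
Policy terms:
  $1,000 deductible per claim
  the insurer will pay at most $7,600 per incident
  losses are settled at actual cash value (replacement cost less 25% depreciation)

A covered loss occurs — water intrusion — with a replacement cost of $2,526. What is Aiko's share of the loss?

$1,631.50

Actual cash value after 25% depreciation: $2,526 × 75% = $1,894.50.
Subtract the deductible: $1,894.50 − $1,000 = $894.50.
That's under the $7,600 cap, so the insurer reimburses the full $894.50.
Business's share is the uncovered remainder: $2,526 − $894.50 = $1,631.50.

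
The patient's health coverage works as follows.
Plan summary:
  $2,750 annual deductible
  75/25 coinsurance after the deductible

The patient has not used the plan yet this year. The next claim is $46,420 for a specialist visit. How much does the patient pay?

Nothing has been paid toward the $2,750 deductible, so the first $2,750 of this charge is applied there.
The remaining $43,670 (= $46,420 − $2,750) moves to coinsurance.
Patient's 25% share of $43,670 is $10,917.50.
So the patient owes $2,750 + $10,917.50 = $13,667.50.

$13,667.50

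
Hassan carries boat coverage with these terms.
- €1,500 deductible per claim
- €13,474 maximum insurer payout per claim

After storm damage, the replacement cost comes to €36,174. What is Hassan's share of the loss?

€22,700

Subtract the deductible: €36,174 − €1,500 = €34,674.
Since €34,674 > €13,474, the payout is capped at €13,474.
The owner bears the rest of the original loss: €36,174 − €13,474 = €22,700.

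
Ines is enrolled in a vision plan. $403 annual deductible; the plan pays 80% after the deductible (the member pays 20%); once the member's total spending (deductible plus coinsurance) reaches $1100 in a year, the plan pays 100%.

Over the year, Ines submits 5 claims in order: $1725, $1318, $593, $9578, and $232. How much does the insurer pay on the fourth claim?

Bill 1, $1725: deductible takes $403, $1322 remains; coinsurance $1322 × 20% = $264.40. Member pays $667.40; OOP now $667.40. Plan pays $1725 − $667.40 = $1057.60.
Bill 2, $1318: 20% coinsurance on $1318 = $263.60. Member owes $263.60 (running OOP $931). Plan pays $1318 − $263.60 = $1054.40.
Bill 3, $593: deductible already satisfied, so member's share is 20% × $593 = $118.60. Member pays $118.60; OOP now $1049.60. Insurer: $593 − $118.60 = $474.40.
Bill 4, $9578: 20% coinsurance on $9578 = $1915.60. OOP would hit $2965.20 > $1100, so the cap limits the member to $1100 − $1049.60 = $50.40. Plan pays $9578 − $50.40 = $9527.60.

$9527.60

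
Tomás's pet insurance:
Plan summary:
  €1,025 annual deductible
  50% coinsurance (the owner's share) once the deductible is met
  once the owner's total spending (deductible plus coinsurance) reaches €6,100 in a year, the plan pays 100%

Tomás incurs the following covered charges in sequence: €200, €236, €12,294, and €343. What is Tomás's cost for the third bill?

€5,664

Bill 1, €200: all of it applies to the deductible. Cost to owner: €200. OOP to date €200.
Bill 2, €236: fully absorbed by the deductible. Owner pays €236; OOP now €436.
Bill 3, €12,294: deductible takes €589, €11,705 remains; coinsurance €11,705 × 50% = €5,852.50. Claim cost before the cap: €589 + €5,852.50 = €6,441.50. Adding that to €436 gives €6,877.50, past the €6,100 cap; owner pays only €6,100 − €436 = €5,664.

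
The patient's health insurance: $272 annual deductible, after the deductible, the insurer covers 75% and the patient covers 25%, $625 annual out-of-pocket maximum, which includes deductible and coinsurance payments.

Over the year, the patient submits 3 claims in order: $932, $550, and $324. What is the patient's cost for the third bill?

$50.50

Claim 1 — $932: $272 finishes the deductible; $660 goes to coinsurance; patient's 25% is $165. Patient owes $437 (running OOP $437).
Claim 2 — $550: deductible met; 25% of $550 = $137.50. Patient owes $137.50 (running OOP $574.50).
Claim 3 — $324: 25% coinsurance on $324 = $81. OOP would hit $655.50 > $625, so the cap limits the patient to $625 − $574.50 = $50.50.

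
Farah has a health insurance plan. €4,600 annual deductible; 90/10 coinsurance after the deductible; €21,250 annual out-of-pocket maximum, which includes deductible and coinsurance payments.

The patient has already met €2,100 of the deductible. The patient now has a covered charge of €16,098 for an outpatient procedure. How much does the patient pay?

Deductible still to meet: €4,600 − €2,100 = €2,500.
That leaves €16,098 − €2,500 = €13,598 for coinsurance.
Coinsurance: €13,598 × 10% = €1,359.80.
So the patient owes €2,500 + €1,359.80 = €3,859.80 before any cap.
Cumulative spending €2,100 + €3,859.80 = €5,959.80 stays under the €21,250 maximum.

€3,859.80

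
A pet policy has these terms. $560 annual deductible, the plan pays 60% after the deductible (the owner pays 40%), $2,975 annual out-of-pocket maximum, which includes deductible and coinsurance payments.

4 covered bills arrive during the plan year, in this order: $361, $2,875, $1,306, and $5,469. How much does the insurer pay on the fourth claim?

#1 ($361): all of it applies to the deductible. Cost to owner: $361. OOP to date $361. Plan pays $361 − $361 = $0.
#2 ($2,875): $199 to deductible, leaving $2,676; 40% of $2,676 = $1,070.40. Cost to owner: $1,269.40. OOP to date $1,630.40. Plan pays $2,875 − $1,269.40 = $1,605.60.
#3 ($1,306): deductible already satisfied, so owner's share is 40% × $1,306 = $522.40. Owner pays $522.40; OOP now $2,152.80. Plan pays $1,306 − $522.40 = $783.60.
#4 ($5,469): 40% coinsurance on $5,469 = $2,187.60. OOP would hit $4,340.40 > $2,975, so the cap limits the owner to $2,975 − $2,152.80 = $822.20. Insurer: $5,469 − $822.20 = $4,646.80.

$4,646.80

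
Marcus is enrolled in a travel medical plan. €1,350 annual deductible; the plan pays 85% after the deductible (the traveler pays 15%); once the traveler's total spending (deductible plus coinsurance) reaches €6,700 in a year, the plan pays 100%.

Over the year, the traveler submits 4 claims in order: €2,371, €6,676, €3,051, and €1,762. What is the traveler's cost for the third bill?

€457.65

Claim 1 (€2,371): €1,350 finishes the deductible; €1,021 goes to coinsurance; 15% of €1,021 = €153.15. Cost to traveler: €1,503.15. OOP to date €1,503.15.
Claim 2 (€6,676): deductible already satisfied, so traveler's share is 15% × €6,676 = €1,001.40. Traveler owes €1,001.40 (running OOP €2,504.55).
Claim 3 (€3,051): deductible already satisfied, so traveler's share is 15% × €3,051 = €457.65. Traveler owes €457.65 (running OOP €2,962.20).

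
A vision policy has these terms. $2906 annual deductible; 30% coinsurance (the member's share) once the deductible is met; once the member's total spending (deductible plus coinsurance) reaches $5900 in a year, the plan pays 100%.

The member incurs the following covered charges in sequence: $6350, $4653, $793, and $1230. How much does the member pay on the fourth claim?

Claim 1 ($6350): $2906 finishes the deductible; $3444 goes to coinsurance; coinsurance $3444 × 30% = $1033.20. Member owes $3939.20 (running OOP $3939.20).
Claim 2 ($4653): deductible met; 30% of $4653 = $1395.90. Member pays $1395.90; OOP now $5335.10.
Claim 3 ($793): 30% coinsurance on $793 = $237.90. Cost to member: $237.90. OOP to date $5573.
Claim 4 ($1230): deductible already satisfied, so member's share is 30% × $1230 = $369. Adding that to $5573 gives $5942, past the $5900 cap; member pays only $5900 − $5573 = $327.

$327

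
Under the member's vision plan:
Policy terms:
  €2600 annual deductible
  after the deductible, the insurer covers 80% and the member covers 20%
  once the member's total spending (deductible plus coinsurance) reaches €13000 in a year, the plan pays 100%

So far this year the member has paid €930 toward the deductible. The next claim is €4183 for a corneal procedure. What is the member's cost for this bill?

€930 of the €2600 deductible is already met, leaving €1670.
That leaves €4183 − €1670 = €2513 for coinsurance.
Coinsurance: €2513 × 20% = €502.60.
Member responsibility before any cap: €1670 + €502.60 = €2172.60.
Year-to-date out-of-pocket becomes €930 + €2172.60 = €3102.60, still under the €13000 maximum, so no cap applies.

€2172.60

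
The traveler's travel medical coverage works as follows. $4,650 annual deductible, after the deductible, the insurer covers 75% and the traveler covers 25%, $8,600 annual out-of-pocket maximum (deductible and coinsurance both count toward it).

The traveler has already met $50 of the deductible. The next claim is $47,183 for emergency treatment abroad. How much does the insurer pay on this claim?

$38,633

$50 of the $4,650 deductible is already met, leaving $4,600.
After the $4,600 deductible portion, $47,183 − $4,600 = $42,583 is subject to coinsurance.
25% of $42,583 = $10,645.75 falls to the traveler.
So the traveler owes $4,600 + $10,645.75 = $15,245.75 before any cap.
Year-to-date out-of-pocket would reach $50 + $15,245.75 = $15,295.75, above the $8,600 maximum, so the traveler pays only $8,600 − $50 = $8,550.
The plan picks up $47,183 − $8,550 = $38,633.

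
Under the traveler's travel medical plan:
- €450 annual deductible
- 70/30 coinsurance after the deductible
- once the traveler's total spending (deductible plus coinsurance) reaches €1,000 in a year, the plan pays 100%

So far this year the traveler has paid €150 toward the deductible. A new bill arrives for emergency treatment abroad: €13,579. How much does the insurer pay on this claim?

Deductible still to meet: €450 − €150 = €300.
The remaining €13,279 (= €13,579 − €300) moves to coinsurance.
30% of €13,279 = €3,983.70 falls to the traveler.
So the traveler owes €300 + €3,983.70 = €4,283.70 before any cap.
Year-to-date out-of-pocket would reach €150 + €4,283.70 = €4,433.70, above the €1,000 maximum, so the traveler pays only €1,000 − €150 = €850.
Insurer pays the balance: €13,579 − €850 = €12,729.

€12,729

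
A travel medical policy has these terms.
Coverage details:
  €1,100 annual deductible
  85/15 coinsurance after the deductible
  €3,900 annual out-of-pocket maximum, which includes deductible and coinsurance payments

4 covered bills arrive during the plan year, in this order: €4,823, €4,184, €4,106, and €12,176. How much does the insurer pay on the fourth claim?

€11,177.95

Bill 1, €4,823: deductible takes €1,100, €3,723 remains; traveler's 15% is €558.45. Cost to traveler: €1,658.45. OOP to date €1,658.45. Insurer: €4,823 − €1,658.45 = €3,164.55.
Bill 2, €4,184: deductible met; 15% of €4,184 = €627.60. Cost to traveler: €627.60. OOP to date €2,286.05. Plan pays €4,184 − €627.60 = €3,556.40.
Bill 3, €4,106: deductible already satisfied, so traveler's share is 15% × €4,106 = €615.90. Traveler owes €615.90 (running OOP €2,901.95). Plan pays €4,106 − €615.90 = €3,490.10.
Bill 4, €12,176: deductible already satisfied, so traveler's share is 15% × €12,176 = €1,826.40. That would push OOP to €4,728.35, over the €3,900 cap, so traveler pays €3,900 − €2,901.95 = €998.05. Insurer: €12,176 − €998.05 = €11,177.95.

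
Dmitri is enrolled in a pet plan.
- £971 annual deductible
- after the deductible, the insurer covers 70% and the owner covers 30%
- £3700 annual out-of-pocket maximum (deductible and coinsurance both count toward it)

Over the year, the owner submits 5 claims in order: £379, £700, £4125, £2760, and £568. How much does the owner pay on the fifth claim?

Claim 1 — £379: entire amount goes to the deductible. Owner pays £379; OOP now £379.
Claim 2 — £700: deductible takes £592, £108 remains; 30% of £108 = £32.40. Owner pays £624.40; OOP now £1003.40.
Claim 3 — £4125: deductible already satisfied, so owner's share is 30% × £4125 = £1237.50. Owner pays £1237.50; OOP now £2240.90.
Claim 4 — £2760: deductible met; 30% of £2760 = £828. Owner owes £828 (running OOP £3068.90).
Claim 5 — £568: 30% coinsurance on £568 = £170.40. Owner owes £170.40 (running OOP £3239.30).

£170.40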